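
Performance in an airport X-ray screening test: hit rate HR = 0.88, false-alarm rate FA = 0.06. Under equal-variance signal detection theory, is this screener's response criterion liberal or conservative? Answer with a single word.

z(H) = 1.175, z(FA) = -1.555
c = −½·(z(H) + z(FA)) = 0.190
c > 0 → conservative criterion (biased toward responding “no”).

conservative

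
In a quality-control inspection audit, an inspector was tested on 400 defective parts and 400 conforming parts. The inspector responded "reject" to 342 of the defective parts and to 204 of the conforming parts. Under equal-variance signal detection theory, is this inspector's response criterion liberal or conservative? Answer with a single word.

z(H) = 1.058, z(FA) = 0.025
c = −½·(z(H) + z(FA)) = -0.5415
c < 0 → liberal criterion (biased toward responding “yes”).

liberal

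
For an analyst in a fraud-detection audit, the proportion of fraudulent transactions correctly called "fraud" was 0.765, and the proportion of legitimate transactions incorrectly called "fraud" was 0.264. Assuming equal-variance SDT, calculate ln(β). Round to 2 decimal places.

Φ⁻¹(H) = 0.722
Φ⁻¹(FA) = -0.631
ln β = −½·[z(H)² − z(FA)²] = −0.5 × (0.521 − 0.398) = -0.0615

ln β = -0.06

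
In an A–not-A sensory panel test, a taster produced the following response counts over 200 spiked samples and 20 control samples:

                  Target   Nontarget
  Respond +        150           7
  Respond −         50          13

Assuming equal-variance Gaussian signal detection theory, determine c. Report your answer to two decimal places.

c = -0.14

H = 150/200 = 0.7500
FA = 7/20 = 0.3500
Φ⁻¹(0.7500) = 0.6745, Φ⁻¹(0.3500) = -0.3853
c = −½·[z(H) + z(FA)] = −0.5 × (0.6745 + (-0.3853)) = -0.1446
c < 0: the taster has a liberal response bias.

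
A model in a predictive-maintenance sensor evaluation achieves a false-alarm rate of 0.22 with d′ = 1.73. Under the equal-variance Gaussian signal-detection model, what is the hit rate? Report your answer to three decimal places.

hit rate = 0.831

z(false-alarm rate) = z(0.22) = -0.7722
z(H) = z(FA) + d' = -0.7722 + 1.73 = 0.9578
hit rate = Φ(0.9578) = 0.8309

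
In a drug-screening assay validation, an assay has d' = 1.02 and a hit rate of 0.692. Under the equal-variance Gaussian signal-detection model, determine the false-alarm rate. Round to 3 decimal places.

z(hit rate) = z(0.692) = 0.5015
z(FA) = z(H) − d' = 0.5015 − 1.02 = -0.5185
false-alarm rate = Φ(-0.5185) = 0.3021

false-alarm rate = 0.302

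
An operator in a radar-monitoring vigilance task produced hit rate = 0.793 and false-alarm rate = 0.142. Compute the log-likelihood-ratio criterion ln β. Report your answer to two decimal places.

ln β = 0.24

z(0.793) = 0.817, z(0.142) = -1.071
ln β = −½·[z(H)² − z(FA)²] = −0.5 × (0.667 − 1.147) = 0.240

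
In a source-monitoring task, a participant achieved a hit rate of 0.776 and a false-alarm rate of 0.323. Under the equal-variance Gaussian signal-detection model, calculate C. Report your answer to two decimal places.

C = -0.15

Φ⁻¹(0.776) = 0.7588, Φ⁻¹(0.323) = -0.4593
c = −½·[z(H) + z(FA)] = −0.5 × (0.7588 + (-0.4593)) = -0.14975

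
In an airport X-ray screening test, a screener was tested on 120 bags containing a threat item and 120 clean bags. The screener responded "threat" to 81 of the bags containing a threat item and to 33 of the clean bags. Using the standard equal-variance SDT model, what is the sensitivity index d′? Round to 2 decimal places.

d′ = 1.05

H = 81/120 = 0.6750
FA = 33/120 = 0.2750
z(H) = 0.4538
z(FA) = -0.5978
d' = z(H) − z(FA) = 0.4538 − (-0.5978) = 1.0516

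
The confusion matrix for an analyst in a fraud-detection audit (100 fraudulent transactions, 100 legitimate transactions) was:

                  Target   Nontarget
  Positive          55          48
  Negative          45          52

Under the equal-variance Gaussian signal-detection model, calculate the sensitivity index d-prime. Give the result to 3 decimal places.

d-prime = 0.176

H = 55/100 = 0.5500
FA = 48/100 = 0.4800
z(H) = z(0.5500) = 0.1257
z(FA) = z(0.4800) = -0.0502
d' = z(H) − z(FA) = 0.1257 − (-0.0502) = 0.1759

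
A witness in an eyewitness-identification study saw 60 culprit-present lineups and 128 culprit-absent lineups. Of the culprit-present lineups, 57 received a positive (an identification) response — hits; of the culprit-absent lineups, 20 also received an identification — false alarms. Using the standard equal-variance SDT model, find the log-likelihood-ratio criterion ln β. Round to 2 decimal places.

H = 57/60 = 0.9500
FA = 20/128 = 0.1562
Φ⁻¹(0.9500) = 1.645, Φ⁻¹(0.1562) = -1.010
ln β = −½·[z(H)² − z(FA)²] = −0.5 × (2.706 − 1.020) = -0.843

ln β = -0.84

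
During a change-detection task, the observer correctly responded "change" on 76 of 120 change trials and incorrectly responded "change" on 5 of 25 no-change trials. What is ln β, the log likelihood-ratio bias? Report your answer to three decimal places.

ln β = 0.296

H = 76/120 = 0.6333
FA = 5/25 = 0.2000
Φ⁻¹(H) = 0.3406
Φ⁻¹(FA) = -0.8416
ln β = −½·[z(H)² − z(FA)²] = −0.5 × (0.1160 − 0.7083) = 0.29615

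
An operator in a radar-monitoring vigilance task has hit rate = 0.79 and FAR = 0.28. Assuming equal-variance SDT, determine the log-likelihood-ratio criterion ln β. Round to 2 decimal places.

Φ⁻¹(H) = Φ⁻¹(0.79) = 0.806
Φ⁻¹(FA) = Φ⁻¹(0.28) = -0.583
ln β = −½·[z(H)² − z(FA)²] = −0.5 × (0.650 − 0.340) = -0.155

ln β = -0.16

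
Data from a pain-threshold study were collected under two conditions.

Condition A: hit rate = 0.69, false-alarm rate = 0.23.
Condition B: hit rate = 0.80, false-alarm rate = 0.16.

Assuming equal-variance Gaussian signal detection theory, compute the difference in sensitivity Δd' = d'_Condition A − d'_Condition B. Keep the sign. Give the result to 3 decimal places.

Δd' = -0.601

Condition A: z(0.69) = 0.4959, z(0.23) = -0.7388, d' = 1.2347
Condition B: z(0.80) = 0.8416, z(0.16) = -0.9945, d' = 1.8361
Δd' = d'_Condition A − d'_Condition B = 1.2347 − 1.8361 = -0.6014
Condition B has the higher sensitivity.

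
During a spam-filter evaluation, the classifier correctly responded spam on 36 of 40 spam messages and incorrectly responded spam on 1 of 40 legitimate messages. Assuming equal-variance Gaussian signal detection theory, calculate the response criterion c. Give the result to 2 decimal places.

H = 36/40 = 0.9000
FA = 1/40 = 0.0250
z(0.9000) = 1.2816, z(0.0250) = -1.9600
c = −½·[z(H) + z(FA)] = −0.5 × (1.2816 + (-1.9600)) = 0.3392
c > 0: the classifier has a conservative response bias.

c = 0.34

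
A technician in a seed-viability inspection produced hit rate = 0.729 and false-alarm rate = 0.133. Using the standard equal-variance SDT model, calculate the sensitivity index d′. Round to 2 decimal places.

d′ = 1.72

Φ⁻¹(H) = 0.610
Φ⁻¹(FA) = -1.112
d' = z(H) − z(FA) = 0.610 − (-1.112) = 1.722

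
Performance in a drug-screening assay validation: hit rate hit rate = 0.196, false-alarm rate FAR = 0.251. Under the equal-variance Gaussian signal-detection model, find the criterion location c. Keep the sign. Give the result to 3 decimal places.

c = 0.764

z(H) = z(0.196) = -0.8560
z(FA) = z(0.251) = -0.6713
c = −½·[z(H) + z(FA)] = −0.5 × (-0.8560 + (-0.6713)) = 0.76365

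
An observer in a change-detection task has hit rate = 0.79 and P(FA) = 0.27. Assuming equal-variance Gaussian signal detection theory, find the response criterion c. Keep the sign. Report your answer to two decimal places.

Φ⁻¹(H) = Φ⁻¹(0.79) = 0.8064
Φ⁻¹(FA) = Φ⁻¹(0.27) = -0.6128
c = −½·[z(H) + z(FA)] = −0.5 × (0.8064 + (-0.6128)) = -0.0968
c < 0: the observer has a liberal response bias.

c = -0.10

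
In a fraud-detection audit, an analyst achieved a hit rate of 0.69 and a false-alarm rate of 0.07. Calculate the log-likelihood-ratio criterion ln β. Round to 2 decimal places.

ln β = 0.97

Φ⁻¹(H) = 0.496
Φ⁻¹(FA) = -1.476
ln β = −½·[z(H)² − z(FA)²] = −0.5 × (0.246 − 2.179) = 0.9665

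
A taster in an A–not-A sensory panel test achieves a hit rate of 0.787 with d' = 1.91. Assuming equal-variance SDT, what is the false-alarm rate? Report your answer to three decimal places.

z(hit rate) = z(0.787) = 0.7961
z(FA) = z(H) − d' = 0.7961 − 1.91 = -1.1139
false-alarm rate = Φ(-1.1139) = 0.1327

false-alarm rate = 0.133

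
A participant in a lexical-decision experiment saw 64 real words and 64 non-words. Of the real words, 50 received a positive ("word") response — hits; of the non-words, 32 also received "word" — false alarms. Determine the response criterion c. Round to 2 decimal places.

H = 50/64 = 0.7812
FA = 32/64 = 0.5000
Φ⁻¹(H) = 0.776
Φ⁻¹(FA) = 0.000
c = −½·[z(H) + z(FA)] = −0.5 × (0.776 + 0.000) = -0.388

c = -0.39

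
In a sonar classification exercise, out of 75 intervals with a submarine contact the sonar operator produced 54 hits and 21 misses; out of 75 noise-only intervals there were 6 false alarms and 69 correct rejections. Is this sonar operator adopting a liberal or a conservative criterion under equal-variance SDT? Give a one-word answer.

conservative

z(H) = 0.583, z(FA) = -1.405
c = −½·(z(H) + z(FA)) = 0.411
c > 0 → conservative criterion (biased toward responding “no”).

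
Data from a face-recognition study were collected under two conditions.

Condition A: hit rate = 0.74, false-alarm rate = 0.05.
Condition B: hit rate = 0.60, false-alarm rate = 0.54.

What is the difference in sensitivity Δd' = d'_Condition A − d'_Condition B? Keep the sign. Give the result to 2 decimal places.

Δd' = 2.14

Condition A: z(0.74) = 0.643, z(0.05) = -1.645, d' = 2.288
Condition B: z(0.60) = 0.253, z(0.54) = 0.100, d' = 0.153
Δd' = d'_Condition A − d'_Condition B = 2.288 − 0.153 = 2.135
Condition A has the higher sensitivity.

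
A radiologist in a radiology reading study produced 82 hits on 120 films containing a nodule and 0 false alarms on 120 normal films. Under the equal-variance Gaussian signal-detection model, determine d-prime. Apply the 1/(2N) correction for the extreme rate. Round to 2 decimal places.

The false-alarm rate is 0/120 = 0, so apply the 1/(2N) correction: FA → 1/(2·120) = 0.00417.
z(H) = z(0.68333) = 0.477
z(FA) = z(0.00417) = -2.638
d' = 0.477 − (-2.638) = 3.115

d-prime = 3.12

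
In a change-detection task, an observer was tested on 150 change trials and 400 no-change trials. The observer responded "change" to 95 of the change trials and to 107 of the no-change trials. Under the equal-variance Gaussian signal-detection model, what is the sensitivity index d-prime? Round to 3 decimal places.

d-prime = 0.961

H = 95/150 = 0.6333
FA = 107/400 = 0.2675
z(H) = z(0.6333) = 0.3406
z(FA) = z(0.2675) = -0.6204
d' = z(H) − z(FA) = 0.3406 − (-0.6204) = 0.9610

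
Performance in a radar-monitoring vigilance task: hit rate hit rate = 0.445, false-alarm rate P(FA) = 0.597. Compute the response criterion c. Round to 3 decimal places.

z(0.445) = -0.1383, z(0.597) = 0.2456
c = −½·[z(H) + z(FA)] = −0.5 × (-0.1383 + 0.2456) = -0.05365
c < 0: the operator has a liberal response bias.

c = -0.054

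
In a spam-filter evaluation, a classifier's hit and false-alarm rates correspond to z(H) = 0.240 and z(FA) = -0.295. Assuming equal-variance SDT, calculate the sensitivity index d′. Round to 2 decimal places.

d' = z(H) − z(FA) = 0.240 − (-0.295) = 0.535

d′ = 0.54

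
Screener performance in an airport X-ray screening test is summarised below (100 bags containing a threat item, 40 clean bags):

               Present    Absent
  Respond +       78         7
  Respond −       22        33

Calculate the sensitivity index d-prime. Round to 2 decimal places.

d-prime = 1.71

H = 78/100 = 0.7800
FA = 7/40 = 0.1750
Φ⁻¹(H) = 0.772
Φ⁻¹(FA) = -0.935
d' = z(H) − z(FA) = 0.772 − (-0.935) = 1.707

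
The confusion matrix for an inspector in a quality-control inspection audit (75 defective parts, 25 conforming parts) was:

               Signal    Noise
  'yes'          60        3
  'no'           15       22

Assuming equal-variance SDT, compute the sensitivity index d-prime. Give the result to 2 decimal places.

H = 60/75 = 0.8000
FA = 3/25 = 0.1200
Φ⁻¹(0.8000) = 0.842, Φ⁻¹(0.1200) = -1.175
d' = z(H) − z(FA) = 0.842 − (-1.175) = 2.017

d-prime = 2.02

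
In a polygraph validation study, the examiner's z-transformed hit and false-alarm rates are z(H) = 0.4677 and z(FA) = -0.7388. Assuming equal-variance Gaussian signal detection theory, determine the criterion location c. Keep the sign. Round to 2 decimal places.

c = 0.14

c = −½·[z(H) + z(FA)] = −½·(0.4677 + (-0.7388)) = 0.13555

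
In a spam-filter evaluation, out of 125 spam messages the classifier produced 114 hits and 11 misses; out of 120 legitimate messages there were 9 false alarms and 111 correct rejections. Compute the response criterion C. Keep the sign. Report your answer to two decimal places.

C = 0.04

H = 114/125 = 0.9120
FA = 9/120 = 0.0750
Φ⁻¹(H) = 1.353
Φ⁻¹(FA) = -1.440
c = −½·[z(H) + z(FA)] = −0.5 × (1.353 + (-1.440)) = 0.0435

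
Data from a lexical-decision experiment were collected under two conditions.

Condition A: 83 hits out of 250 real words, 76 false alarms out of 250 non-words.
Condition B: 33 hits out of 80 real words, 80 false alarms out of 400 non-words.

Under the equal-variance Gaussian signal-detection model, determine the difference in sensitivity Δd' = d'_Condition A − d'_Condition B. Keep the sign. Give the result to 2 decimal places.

Δd' = -0.54

Condition A: z(0.3320) = -0.434, z(0.3040) = -0.513, d' = 0.079
Condition B: z(0.4125) = -0.221, z(0.2000) = -0.842, d' = 0.621
Δd' = d'_Condition A − d'_Condition B = 0.079 − 0.621 = -0.542
Condition B has the higher sensitivity.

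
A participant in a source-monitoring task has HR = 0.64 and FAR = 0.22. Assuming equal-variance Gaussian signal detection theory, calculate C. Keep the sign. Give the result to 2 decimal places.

z(H) = 0.3585
z(FA) = -0.7722
c = −½·[z(H) + z(FA)] = −0.5 × (0.3585 + (-0.7722)) = 0.20685
c > 0: the participant has a conservative response bias.

C = 0.21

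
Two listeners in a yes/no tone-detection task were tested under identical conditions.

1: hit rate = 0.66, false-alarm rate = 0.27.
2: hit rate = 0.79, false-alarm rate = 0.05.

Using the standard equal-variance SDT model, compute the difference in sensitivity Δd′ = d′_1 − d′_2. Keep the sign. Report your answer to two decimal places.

Δd′ = -1.43

1: z(0.66) = 0.412, z(0.27) = -0.613, d' = 1.025
2: z(0.79) = 0.806, z(0.05) = -1.645, d' = 2.451
Δd' = d'_1 − d'_2 = 1.025 − 2.451 = -1.426
2 has the higher sensitivity.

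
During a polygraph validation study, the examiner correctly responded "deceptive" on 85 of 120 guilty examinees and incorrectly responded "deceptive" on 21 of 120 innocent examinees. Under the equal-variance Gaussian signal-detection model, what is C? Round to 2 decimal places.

H = 85/120 = 0.7083
FA = 21/120 = 0.1750
Φ⁻¹(H) = Φ⁻¹(0.7083) = 0.5484
Φ⁻¹(FA) = Φ⁻¹(0.1750) = -0.9346
c = −½·[z(H) + z(FA)] = −0.5 × (0.5484 + (-0.9346)) = 0.1931

C = 0.19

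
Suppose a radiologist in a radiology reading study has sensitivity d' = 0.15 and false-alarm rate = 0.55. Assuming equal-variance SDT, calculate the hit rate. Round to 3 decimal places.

z(false-alarm rate) = z(0.55) = 0.1257
z(H) = z(FA) + d' = 0.1257 + 0.15 = 0.2757
hit rate = Φ(0.2757) = 0.6086

hit rate = 0.609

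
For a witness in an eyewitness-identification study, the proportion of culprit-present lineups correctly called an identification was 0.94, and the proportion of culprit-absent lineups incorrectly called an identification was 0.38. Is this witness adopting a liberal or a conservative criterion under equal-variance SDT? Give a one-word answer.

liberal

z(H) = 1.555, z(FA) = -0.305
c = −½·(z(H) + z(FA)) = -0.625
c < 0 → liberal criterion (biased toward responding “yes”).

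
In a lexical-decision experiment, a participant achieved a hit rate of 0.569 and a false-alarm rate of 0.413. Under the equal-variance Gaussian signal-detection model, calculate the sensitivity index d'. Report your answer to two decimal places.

Φ⁻¹(0.569) = 0.1738, Φ⁻¹(0.413) = -0.2198
d' = z(H) − z(FA) = 0.1738 − (-0.2198) = 0.3936

d' = 0.39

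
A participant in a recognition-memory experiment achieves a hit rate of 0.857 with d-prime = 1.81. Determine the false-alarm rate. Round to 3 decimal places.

false-alarm rate = 0.229

z(hit rate) = z(0.857) = 1.0669
z(FA) = z(H) − d' = 1.0669 − 1.81 = -0.7431
false-alarm rate = Φ(-0.7431) = 0.2287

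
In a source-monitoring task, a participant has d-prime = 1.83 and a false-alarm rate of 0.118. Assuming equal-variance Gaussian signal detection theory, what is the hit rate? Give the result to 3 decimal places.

z(false-alarm rate) = z(0.118) = -1.1850
z(H) = z(FA) + d' = -1.1850 + 1.83 = 0.6450
hit rate = Φ(0.6450) = 0.7405

hit rate = 0.741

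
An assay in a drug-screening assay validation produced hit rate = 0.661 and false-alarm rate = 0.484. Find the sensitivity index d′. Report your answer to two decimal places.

Φ⁻¹(0.661) = 0.4152, Φ⁻¹(0.484) = -0.0401
d' = z(H) − z(FA) = 0.4152 − (-0.0401) = 0.4553

d′ = 0.46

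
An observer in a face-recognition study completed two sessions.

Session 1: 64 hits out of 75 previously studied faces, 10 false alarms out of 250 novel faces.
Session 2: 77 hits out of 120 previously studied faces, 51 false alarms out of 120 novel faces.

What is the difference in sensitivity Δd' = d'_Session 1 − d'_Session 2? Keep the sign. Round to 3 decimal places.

Δd' = 2.249

Session 1: z(0.8533) = 1.0507, z(0.0400) = -1.7507, d' = 2.8014
Session 2: z(0.6417) = 0.3630, z(0.4250) = -0.1891, d' = 0.5521
Δd' = d'_Session 1 − d'_Session 2 = 2.8014 − 0.5521 = 2.2493
Session 1 has the higher sensitivity.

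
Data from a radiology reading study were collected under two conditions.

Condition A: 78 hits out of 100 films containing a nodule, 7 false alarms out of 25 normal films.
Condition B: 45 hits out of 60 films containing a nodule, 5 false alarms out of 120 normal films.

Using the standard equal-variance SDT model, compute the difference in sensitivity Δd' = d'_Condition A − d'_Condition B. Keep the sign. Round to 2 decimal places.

Δd' = -1.05

Condition A: z(0.7800) = 0.772, z(0.2800) = -0.583, d' = 1.355
Condition B: z(0.7500) = 0.674, z(0.0417) = -1.731, d' = 2.405
Δd' = d'_Condition A − d'_Condition B = 1.355 − 2.405 = -1.050
Condition B has the higher sensitivity.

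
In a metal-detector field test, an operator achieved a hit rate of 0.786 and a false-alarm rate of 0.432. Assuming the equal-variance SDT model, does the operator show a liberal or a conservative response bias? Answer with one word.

z(H) = 0.793, z(FA) = -0.171
c = −½·(z(H) + z(FA)) = -0.311
c < 0 → liberal criterion (biased toward responding “yes”).

liberal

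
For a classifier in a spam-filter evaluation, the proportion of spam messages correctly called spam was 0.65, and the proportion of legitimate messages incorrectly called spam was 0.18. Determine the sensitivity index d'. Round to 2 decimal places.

z(H) = z(0.65) = 0.385
z(FA) = z(0.18) = -0.915
d' = z(H) − z(FA) = 0.385 − (-0.915) = 1.300

d' = 1.30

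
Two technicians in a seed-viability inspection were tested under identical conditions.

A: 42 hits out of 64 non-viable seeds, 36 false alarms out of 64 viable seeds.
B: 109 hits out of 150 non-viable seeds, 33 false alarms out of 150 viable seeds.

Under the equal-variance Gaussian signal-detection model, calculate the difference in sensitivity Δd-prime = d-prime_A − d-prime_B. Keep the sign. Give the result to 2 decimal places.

A: z(0.6562) = 0.402, z(0.5625) = 0.157, d' = 0.245
B: z(0.7267) = 0.603, z(0.2200) = -0.772, d' = 1.375
Δd' = d'_A − d'_B = 0.245 − 1.375 = -1.130
B has the higher sensitivity.

Δd-prime = -1.13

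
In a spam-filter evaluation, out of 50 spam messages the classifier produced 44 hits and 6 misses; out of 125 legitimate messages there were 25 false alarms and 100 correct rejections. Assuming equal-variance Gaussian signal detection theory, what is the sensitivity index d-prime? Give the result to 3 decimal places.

H = 44/50 = 0.8800
FA = 25/125 = 0.2000
z(H) = z(0.8800) = 1.1750
z(FA) = z(0.2000) = -0.8416
d' = z(H) − z(FA) = 1.1750 − (-0.8416) = 2.0166

d-prime = 2.017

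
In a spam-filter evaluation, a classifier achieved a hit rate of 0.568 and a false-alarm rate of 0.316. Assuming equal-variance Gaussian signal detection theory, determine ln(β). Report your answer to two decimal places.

ln β = 0.10

Φ⁻¹(H) = 0.171
Φ⁻¹(FA) = -0.479
ln β = −½·[z(H)² − z(FA)²] = −0.5 × (0.029 − 0.229) = 0.100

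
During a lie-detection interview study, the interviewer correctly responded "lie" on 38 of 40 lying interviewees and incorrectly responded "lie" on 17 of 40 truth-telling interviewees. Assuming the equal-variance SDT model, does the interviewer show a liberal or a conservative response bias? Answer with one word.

z(H) = 1.645, z(FA) = -0.189
c = −½·(z(H) + z(FA)) = -0.728
c < 0 → liberal criterion (biased toward responding “yes”).

liberal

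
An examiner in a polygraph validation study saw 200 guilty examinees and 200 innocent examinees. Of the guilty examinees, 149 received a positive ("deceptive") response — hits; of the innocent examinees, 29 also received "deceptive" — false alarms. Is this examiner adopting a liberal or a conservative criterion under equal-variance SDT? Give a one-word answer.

conservative

z(H) = 0.659, z(FA) = -1.058
c = −½·(z(H) + z(FA)) = 0.1995
c > 0 → conservative criterion (biased toward responding “no”).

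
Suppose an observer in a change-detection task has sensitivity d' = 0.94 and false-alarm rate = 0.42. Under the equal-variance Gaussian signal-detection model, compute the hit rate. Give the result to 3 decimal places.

hit rate = 0.770

z(false-alarm rate) = z(0.42) = -0.2019
z(H) = z(FA) + d' = -0.2019 + 0.94 = 0.7381
hit rate = Φ(0.7381) = 0.7698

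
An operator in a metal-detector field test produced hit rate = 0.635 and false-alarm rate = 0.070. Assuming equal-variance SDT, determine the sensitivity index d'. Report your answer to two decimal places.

z(0.635) = 0.3451, z(0.070) = -1.4758
d' = z(H) − z(FA) = 0.3451 − (-1.4758) = 1.8209

d' = 1.82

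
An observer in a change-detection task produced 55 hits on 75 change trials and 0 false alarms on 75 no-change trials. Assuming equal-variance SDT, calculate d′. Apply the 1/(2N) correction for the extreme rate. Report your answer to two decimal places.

The false-alarm rate is 0/75 = 0, so apply the 1/(2N) correction: FA → 1/(2·75) = 0.00667.
z(H) = z(0.73333) = 0.623
z(FA) = z(0.00667) = -2.475
d' = 0.623 − (-2.475) = 3.098

d′ = 3.10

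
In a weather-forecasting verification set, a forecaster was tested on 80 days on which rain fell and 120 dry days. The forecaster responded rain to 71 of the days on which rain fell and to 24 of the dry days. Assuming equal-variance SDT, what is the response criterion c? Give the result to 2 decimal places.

c = -0.19

H = 71/80 = 0.8875
FA = 24/120 = 0.2000
Φ⁻¹(0.8875) = 1.2133, Φ⁻¹(0.2000) = -0.8416
c = −½·[z(H) + z(FA)] = −0.5 × (1.2133 + (-0.8416)) = -0.18585
c < 0: the forecaster has a liberal response bias.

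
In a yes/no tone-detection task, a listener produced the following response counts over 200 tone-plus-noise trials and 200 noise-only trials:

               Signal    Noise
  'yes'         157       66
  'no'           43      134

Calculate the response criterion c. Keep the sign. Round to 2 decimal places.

H = 157/200 = 0.7850
FA = 66/200 = 0.3300
z(H) = z(0.7850) = 0.789
z(FA) = z(0.3300) = -0.440
c = −½·[z(H) + z(FA)] = −0.5 × (0.789 + (-0.440)) = -0.1745
c < 0: the listener has a liberal response bias.

c = -0.17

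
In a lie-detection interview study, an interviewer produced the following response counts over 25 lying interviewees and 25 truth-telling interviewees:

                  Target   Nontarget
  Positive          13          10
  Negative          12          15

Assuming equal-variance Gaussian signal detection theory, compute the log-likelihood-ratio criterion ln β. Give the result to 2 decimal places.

ln β = 0.03

H = 13/25 = 0.5200
FA = 10/25 = 0.4000
z(0.5200) = 0.050, z(0.4000) = -0.253
ln β = −½·[z(H)² − z(FA)²] = −0.5 × (0.003 − 0.064) = 0.0305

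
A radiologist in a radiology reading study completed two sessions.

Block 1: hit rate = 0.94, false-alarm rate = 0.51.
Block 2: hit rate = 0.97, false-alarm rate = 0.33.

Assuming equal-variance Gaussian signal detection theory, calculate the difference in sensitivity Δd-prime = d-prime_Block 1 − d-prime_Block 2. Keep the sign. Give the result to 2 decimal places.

Δd-prime = -0.79

Block 1: z(0.94) = 1.555, z(0.51) = 0.025, d' = 1.530
Block 2: z(0.97) = 1.881, z(0.33) = -0.440, d' = 2.321
Δd' = d'_Block 1 − d'_Block 2 = 1.530 − 2.321 = -0.791
Block 2 has the higher sensitivity.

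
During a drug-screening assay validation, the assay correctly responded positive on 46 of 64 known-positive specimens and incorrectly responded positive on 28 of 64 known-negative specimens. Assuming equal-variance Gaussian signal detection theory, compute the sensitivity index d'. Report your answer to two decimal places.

H = 46/64 = 0.7188
FA = 28/64 = 0.4375
z(H) = z(0.7188) = 0.579
z(FA) = z(0.4375) = -0.157
d' = z(H) − z(FA) = 0.579 − (-0.157) = 0.736

d' = 0.74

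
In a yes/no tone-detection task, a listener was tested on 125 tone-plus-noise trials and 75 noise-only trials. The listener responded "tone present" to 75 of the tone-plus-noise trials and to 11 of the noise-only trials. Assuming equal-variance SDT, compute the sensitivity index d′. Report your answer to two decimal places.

H = 75/125 = 0.6000
FA = 11/75 = 0.1467
Φ⁻¹(0.6000) = 0.253, Φ⁻¹(0.1467) = -1.051
d' = z(H) − z(FA) = 0.253 − (-1.051) = 1.304

d′ = 1.30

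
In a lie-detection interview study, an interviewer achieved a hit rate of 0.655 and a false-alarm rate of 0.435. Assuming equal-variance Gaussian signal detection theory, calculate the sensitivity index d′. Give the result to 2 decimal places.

Φ⁻¹(0.655) = 0.399, Φ⁻¹(0.435) = -0.164
d' = z(H) − z(FA) = 0.399 − (-0.164) = 0.563

d′ = 0.56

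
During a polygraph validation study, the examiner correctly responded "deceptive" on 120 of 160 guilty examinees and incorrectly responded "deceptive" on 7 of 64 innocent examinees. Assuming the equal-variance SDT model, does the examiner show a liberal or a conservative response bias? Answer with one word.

z(H) = 0.674, z(FA) = -1.230
c = −½·(z(H) + z(FA)) = 0.278
c > 0 → conservative criterion (biased toward responding “no”).

conservative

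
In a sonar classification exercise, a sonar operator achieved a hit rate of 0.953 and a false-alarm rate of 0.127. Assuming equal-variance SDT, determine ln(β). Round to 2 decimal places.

z(0.953) = 1.675, z(0.127) = -1.141
ln β = −½·[z(H)² − z(FA)²] = −0.5 × (2.806 − 1.302) = -0.752

ln β = -0.75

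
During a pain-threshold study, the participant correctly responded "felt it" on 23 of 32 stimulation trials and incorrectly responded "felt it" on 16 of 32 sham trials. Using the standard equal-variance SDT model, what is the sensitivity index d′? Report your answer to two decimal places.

H = 23/32 = 0.7188
FA = 16/32 = 0.5000
z(H) = 0.5793
z(FA) = 0.0000
d' = z(H) − z(FA) = 0.5793 − 0.0000 = 0.5793

d′ = 0.58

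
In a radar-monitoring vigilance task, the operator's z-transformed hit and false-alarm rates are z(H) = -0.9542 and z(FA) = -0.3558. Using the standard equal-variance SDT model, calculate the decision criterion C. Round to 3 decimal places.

c = −½·[z(H) + z(FA)] = −½·(-0.9542 + (-0.3558)) = 0.6550
c > 0: the operator has a conservative response bias.

C = 0.655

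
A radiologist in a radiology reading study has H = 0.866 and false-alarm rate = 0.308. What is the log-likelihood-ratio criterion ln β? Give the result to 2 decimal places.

Φ⁻¹(H) = 1.108
Φ⁻¹(FA) = -0.502
ln β = −½·[z(H)² − z(FA)²] = −0.5 × (1.228 − 0.252) = -0.488

ln β = -0.49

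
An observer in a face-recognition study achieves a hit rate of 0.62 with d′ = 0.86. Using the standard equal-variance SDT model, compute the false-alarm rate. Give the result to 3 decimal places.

z(hit rate) = z(0.62) = 0.3055
z(FA) = z(H) − d' = 0.3055 − 0.86 = -0.5545
false-alarm rate = Φ(-0.5545) = 0.2896

false-alarm rate = 0.290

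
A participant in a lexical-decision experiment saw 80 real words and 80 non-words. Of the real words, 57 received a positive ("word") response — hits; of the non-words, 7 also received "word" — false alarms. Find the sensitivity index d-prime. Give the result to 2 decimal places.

d-prime = 1.92

H = 57/80 = 0.7125
FA = 7/80 = 0.0875
z(0.7125) = 0.561, z(0.0875) = -1.356
d' = z(H) − z(FA) = 0.561 − (-1.356) = 1.917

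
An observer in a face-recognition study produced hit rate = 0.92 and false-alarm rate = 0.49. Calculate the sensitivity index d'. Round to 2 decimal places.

d' = 1.43

z(0.92) = 1.405, z(0.49) = -0.025
d' = z(H) − z(FA) = 1.405 − (-0.025) = 1.430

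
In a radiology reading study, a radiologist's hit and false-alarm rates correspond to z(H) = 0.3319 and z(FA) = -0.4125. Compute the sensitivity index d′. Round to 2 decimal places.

d' = z(H) − z(FA) = 0.3319 − (-0.4125) = 0.7444

d′ = 0.74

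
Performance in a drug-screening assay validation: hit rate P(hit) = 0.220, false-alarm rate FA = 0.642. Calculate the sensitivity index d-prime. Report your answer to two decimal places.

d-prime = -1.14

Φ⁻¹(H) = Φ⁻¹(0.220) = -0.7722
Φ⁻¹(FA) = Φ⁻¹(0.642) = 0.3638
d' = z(H) − z(FA) = -0.7722 − 0.3638 = -1.1360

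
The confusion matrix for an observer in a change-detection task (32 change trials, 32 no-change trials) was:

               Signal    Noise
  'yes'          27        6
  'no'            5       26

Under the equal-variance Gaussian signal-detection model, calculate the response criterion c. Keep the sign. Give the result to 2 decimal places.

c = -0.06

H = 27/32 = 0.8438
FA = 6/32 = 0.1875
Φ⁻¹(0.8438) = 1.0102, Φ⁻¹(0.1875) = -0.8871
c = −½·[z(H) + z(FA)] = −0.5 × (1.0102 + (-0.8871)) = -0.06155
c < 0: the observer has a liberal response bias.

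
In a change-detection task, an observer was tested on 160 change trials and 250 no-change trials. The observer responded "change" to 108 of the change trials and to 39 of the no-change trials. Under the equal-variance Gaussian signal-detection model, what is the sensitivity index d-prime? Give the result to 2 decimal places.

d-prime = 1.46

H = 108/160 = 0.6750
FA = 39/250 = 0.1560
Φ⁻¹(H) = Φ⁻¹(0.6750) = 0.4538
Φ⁻¹(FA) = Φ⁻¹(0.1560) = -1.0110
d' = z(H) − z(FA) = 0.4538 − (-1.0110) = 1.4648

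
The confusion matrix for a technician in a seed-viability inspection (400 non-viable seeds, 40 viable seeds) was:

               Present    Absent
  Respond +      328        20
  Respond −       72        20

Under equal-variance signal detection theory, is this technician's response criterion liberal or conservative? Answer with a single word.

liberal

z(H) = 0.915, z(FA) = 0.000
c = −½·(z(H) + z(FA)) = -0.4575
c < 0 → liberal criterion (biased toward responding “yes”).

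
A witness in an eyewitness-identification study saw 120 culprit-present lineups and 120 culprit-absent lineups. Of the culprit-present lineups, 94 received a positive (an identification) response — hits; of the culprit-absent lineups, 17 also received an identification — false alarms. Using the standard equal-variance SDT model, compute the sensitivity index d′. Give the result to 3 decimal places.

H = 94/120 = 0.7833
FA = 17/120 = 0.1417
Φ⁻¹(H) = 0.7834
Φ⁻¹(FA) = -1.0727
d' = z(H) − z(FA) = 0.7834 − (-1.0727) = 1.8561

d′ = 1.856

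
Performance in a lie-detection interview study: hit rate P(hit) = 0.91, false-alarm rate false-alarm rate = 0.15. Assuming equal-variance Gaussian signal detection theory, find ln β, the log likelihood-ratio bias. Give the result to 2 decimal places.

Φ⁻¹(H) = Φ⁻¹(0.91) = 1.341
Φ⁻¹(FA) = Φ⁻¹(0.15) = -1.036
ln β = −½·[z(H)² − z(FA)²] = −0.5 × (1.798 − 1.073) = -0.3625

ln β = -0.36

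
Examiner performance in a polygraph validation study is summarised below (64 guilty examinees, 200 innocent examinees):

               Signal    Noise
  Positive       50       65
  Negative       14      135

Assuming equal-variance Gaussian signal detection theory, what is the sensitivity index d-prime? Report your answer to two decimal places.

d-prime = 1.23

H = 50/64 = 0.7812
FA = 65/200 = 0.3250
Φ⁻¹(H) = Φ⁻¹(0.7812) = 0.7763
Φ⁻¹(FA) = Φ⁻¹(0.3250) = -0.4538
d' = z(H) − z(FA) = 0.7763 − (-0.4538) = 1.2301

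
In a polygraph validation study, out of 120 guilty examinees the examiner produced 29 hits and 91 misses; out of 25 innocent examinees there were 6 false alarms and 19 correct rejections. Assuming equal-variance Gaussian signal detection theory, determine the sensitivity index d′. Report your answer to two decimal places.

d′ = 0.01

H = 29/120 = 0.2417
FA = 6/25 = 0.2400
Φ⁻¹(H) = -0.7008
Φ⁻¹(FA) = -0.7063
d' = z(H) − z(FA) = -0.7008 − (-0.7063) = 0.0055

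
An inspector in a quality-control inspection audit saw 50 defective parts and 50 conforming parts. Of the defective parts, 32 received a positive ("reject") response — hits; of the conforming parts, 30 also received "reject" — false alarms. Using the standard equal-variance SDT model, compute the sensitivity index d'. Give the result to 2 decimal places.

d' = 0.11

H = 32/50 = 0.6400
FA = 30/50 = 0.6000
Φ⁻¹(H) = 0.3585
Φ⁻¹(FA) = 0.2533
d' = z(H) − z(FA) = 0.3585 − 0.2533 = 0.1052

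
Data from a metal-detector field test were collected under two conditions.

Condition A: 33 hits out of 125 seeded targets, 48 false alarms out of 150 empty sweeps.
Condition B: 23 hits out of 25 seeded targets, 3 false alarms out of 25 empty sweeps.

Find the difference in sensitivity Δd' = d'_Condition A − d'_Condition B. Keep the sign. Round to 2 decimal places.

Condition A: z(0.2640) = -0.631, z(0.3200) = -0.468, d' = -0.163
Condition B: z(0.9200) = 1.405, z(0.1200) = -1.175, d' = 2.580
Δd' = d'_Condition A − d'_Condition B = -0.163 − 2.580 = -2.743
Condition B has the higher sensitivity.

Δd' = -2.74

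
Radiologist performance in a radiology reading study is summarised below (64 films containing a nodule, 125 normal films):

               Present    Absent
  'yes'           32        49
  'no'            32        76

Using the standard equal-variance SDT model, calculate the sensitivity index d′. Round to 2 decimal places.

d′ = 0.27

H = 32/64 = 0.5000
FA = 49/125 = 0.3920
z(H) = z(0.5000) = 0.0000
z(FA) = z(0.3920) = -0.2741
d' = z(H) − z(FA) = 0.0000 − (-0.2741) = 0.2741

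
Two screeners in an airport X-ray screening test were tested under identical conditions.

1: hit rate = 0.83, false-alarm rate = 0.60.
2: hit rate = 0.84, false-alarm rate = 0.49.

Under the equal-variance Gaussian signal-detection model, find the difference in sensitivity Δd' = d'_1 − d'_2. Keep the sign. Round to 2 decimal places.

Δd' = -0.32

1: z(0.83) = 0.954, z(0.60) = 0.253, d' = 0.701
2: z(0.84) = 0.994, z(0.49) = -0.025, d' = 1.019
Δd' = d'_1 − d'_2 = 0.701 − 1.019 = -0.318
2 has the higher sensitivity.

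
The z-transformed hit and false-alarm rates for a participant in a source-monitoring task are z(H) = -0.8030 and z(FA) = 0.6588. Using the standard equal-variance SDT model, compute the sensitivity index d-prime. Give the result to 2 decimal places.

d' = z(H) − z(FA) = -0.8030 − 0.6588 = -1.4618

d-prime = -1.46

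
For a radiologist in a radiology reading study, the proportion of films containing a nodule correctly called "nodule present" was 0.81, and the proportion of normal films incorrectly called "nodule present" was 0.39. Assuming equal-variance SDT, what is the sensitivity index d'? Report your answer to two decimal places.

z(H) = 0.878
z(FA) = -0.279
d' = z(H) − z(FA) = 0.878 − (-0.279) = 1.157

d' = 1.16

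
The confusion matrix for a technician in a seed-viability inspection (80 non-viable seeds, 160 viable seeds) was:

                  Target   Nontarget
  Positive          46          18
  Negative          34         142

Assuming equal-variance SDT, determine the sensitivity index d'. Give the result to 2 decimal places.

d' = 1.40

H = 46/80 = 0.5750
FA = 18/160 = 0.1125
z(H) = z(0.5750) = 0.189
z(FA) = z(0.1125) = -1.213
d' = z(H) − z(FA) = 0.189 − (-1.213) = 1.402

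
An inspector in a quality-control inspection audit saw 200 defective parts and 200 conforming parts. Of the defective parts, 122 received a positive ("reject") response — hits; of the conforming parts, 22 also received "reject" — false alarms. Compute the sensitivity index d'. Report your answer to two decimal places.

H = 122/200 = 0.6100
FA = 22/200 = 0.1100
z(0.6100) = 0.2793, z(0.1100) = -1.2265
d' = z(H) − z(FA) = 0.2793 − (-1.2265) = 1.5058

d' = 1.51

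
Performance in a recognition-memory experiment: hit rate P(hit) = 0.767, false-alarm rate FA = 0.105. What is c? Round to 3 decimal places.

c = 0.262

z(0.767) = 0.7290, z(0.105) = -1.2536
c = −½·[z(H) + z(FA)] = −0.5 × (0.7290 + (-1.2536)) = 0.2623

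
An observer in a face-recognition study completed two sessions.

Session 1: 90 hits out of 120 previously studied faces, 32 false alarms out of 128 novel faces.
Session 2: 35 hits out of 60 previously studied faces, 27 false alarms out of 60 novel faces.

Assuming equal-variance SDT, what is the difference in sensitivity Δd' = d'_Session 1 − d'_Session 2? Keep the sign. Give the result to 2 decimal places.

Δd' = 1.01

Session 1: z(0.7500) = 0.674, z(0.2500) = -0.674, d' = 1.348
Session 2: z(0.5833) = 0.210, z(0.4500) = -0.126, d' = 0.336
Δd' = d'_Session 1 − d'_Session 2 = 1.348 − 0.336 = 1.012
Session 1 has the higher sensitivity.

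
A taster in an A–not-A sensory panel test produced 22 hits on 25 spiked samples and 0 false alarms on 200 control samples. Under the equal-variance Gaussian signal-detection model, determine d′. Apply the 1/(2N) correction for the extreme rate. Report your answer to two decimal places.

The false-alarm rate is 0/200 = 0, so apply the 1/(2N) correction: FA → 1/(2·200) = 0.00250.
z(H) = z(0.88000) = 1.175
z(FA) = z(0.00250) = -2.807
d' = 1.175 − (-2.807) = 3.982

d′ = 3.98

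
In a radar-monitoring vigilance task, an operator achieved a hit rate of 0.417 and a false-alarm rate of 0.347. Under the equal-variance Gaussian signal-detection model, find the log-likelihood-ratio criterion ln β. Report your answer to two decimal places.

z(H) = -0.210
z(FA) = -0.393
ln β = −½·[z(H)² − z(FA)²] = −0.5 × (0.044 − 0.154) = 0.055

ln β = 0.06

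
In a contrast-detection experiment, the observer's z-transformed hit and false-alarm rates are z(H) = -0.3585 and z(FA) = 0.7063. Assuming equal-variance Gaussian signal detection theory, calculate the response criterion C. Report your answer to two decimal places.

C = -0.17

c = −½·[z(H) + z(FA)] = −½·(-0.3585 + 0.7063) = -0.1739
c < 0: the observer has a liberal response bias.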